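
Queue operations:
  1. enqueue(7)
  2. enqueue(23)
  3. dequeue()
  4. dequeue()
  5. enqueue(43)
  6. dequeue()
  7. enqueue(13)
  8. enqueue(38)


enqueue(7) -> [7]
enqueue(23) -> [7, 23]
dequeue()->7, [23]
dequeue()->23, []
enqueue(43) -> [43]
dequeue()->43, []
enqueue(13) -> [13]
enqueue(38) -> [13, 38]

Final queue: [13, 38]


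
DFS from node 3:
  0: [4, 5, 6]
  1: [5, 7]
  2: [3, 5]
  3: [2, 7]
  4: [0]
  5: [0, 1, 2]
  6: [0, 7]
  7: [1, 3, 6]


Visit 3, push [7, 2]
Visit 2, push [5]
Visit 5, push [1, 0]
Visit 0, push [6, 4]
Visit 4, push []
Visit 6, push [7]
Visit 7, push [1]
Visit 1, push []

DFS order: [3, 2, 5, 0, 4, 6, 7, 1]


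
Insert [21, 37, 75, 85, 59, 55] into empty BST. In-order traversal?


Insert 21: root
Insert 37: R from 21
Insert 75: R from 21 -> R from 37
Insert 85: R from 21 -> R from 37 -> R from 75
Insert 59: R from 21 -> R from 37 -> L from 75
Insert 55: R from 21 -> R from 37 -> L from 75 -> L from 59

In-order: [21, 37, 55, 59, 75, 85]


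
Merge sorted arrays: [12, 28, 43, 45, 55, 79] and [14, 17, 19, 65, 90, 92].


Take 12 from A
Take 14 from B
Take 17 from B
Take 19 from B
Take 28 from A
Take 43 from A
Take 45 from A
Take 55 from A
Take 65 from B
Take 79 from A

Merged: [12, 14, 17, 19, 28, 43, 45, 55, 65, 79, 90, 92]


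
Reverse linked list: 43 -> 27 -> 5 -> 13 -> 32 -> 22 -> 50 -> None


Step 1: curr=43, set curr.next=prev(None) | reversed so far: 43
Step 2: curr=27, set curr.next=prev(43) | reversed so far: 27 -> 43
Step 3: curr=5, set curr.next=prev(27) | reversed so far: 5 -> 27 -> 43
Step 4: curr=13, set curr.next=prev(5) | reversed so far: 13 -> 5 -> 27 -> 43
Step 5: curr=32, set curr.next=prev(13) | reversed so far: 32 -> 13 -> 5 -> 27 -> 43
Step 6: curr=22, set curr.next=prev(32) | reversed so far: 22 -> 32 -> 13 -> 5 -> 27 -> 43
Step 7: curr=50, set curr.next=prev(22) | reversed so far: 50 -> 22 -> 32 -> 13 -> 5 -> 27 -> 43

50 -> 22 -> 32 -> 13 -> 5 -> 27 -> 43 -> None


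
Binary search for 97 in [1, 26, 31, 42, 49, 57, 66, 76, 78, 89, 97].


Step 1: lo=0, hi=10, mid=5, val=57
Step 2: lo=6, hi=10, mid=8, val=78
Step 3: lo=9, hi=10, mid=9, val=89
Step 4: lo=10, hi=10, mid=10, val=97

Found at index 10


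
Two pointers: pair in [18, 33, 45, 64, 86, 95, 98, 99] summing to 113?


lo=0(18)+hi=7(99)=117
lo=0(18)+hi=6(98)=116
lo=0(18)+hi=5(95)=113

Yes: 18+95=113


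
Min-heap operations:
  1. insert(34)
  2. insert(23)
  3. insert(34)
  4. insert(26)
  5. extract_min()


insert(34) -> [34]
insert(23) -> [23, 34]
insert(34) -> [23, 34, 34]
insert(26) -> [23, 26, 34, 34]
extract_min()->23, [26, 34, 34]

Final heap: [26, 34, 34]


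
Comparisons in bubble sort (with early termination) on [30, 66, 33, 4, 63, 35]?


Algorithm: bubble sort (with early termination)
Input: [30, 66, 33, 4, 63, 35]
Sorted: [4, 30, 33, 35, 63, 66]

14


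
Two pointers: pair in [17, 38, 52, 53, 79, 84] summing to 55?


lo=0(17)+hi=5(84)=101
lo=0(17)+hi=4(79)=96
lo=0(17)+hi=3(53)=70
lo=0(17)+hi=2(52)=69
lo=0(17)+hi=1(38)=55

Yes: 17+38=55


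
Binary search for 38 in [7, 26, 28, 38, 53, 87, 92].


Step 1: lo=0, hi=6, mid=3, val=38

Found at index 3


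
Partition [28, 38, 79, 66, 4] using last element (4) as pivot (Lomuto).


Pivot: 4
Place pivot at 0: [4, 38, 79, 66, 28]

Partitioned: [4, 38, 79, 66, 28]


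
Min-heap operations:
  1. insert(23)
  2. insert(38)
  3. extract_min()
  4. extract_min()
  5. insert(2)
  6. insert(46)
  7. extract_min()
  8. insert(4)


insert(23) -> [23]
insert(38) -> [23, 38]
extract_min()->23, [38]
extract_min()->38, []
insert(2) -> [2]
insert(46) -> [2, 46]
extract_min()->2, [46]
insert(4) -> [4, 46]

Final heap: [4, 46]


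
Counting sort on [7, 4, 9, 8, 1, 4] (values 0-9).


Input: [7, 4, 9, 8, 1, 4]
Counts: [0, 1, 0, 0, 2, 0, 0, 1, 1, 1]

Sorted: [1, 4, 4, 7, 8, 9]


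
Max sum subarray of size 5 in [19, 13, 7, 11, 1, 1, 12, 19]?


[0:5]: 51
[1:6]: 33
[2:7]: 32
[3:8]: 44

Max: 51 at [0:5]


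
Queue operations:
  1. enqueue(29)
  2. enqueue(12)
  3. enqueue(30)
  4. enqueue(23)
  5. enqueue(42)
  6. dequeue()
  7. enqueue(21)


enqueue(29) -> [29]
enqueue(12) -> [29, 12]
enqueue(30) -> [29, 12, 30]
enqueue(23) -> [29, 12, 30, 23]
enqueue(42) -> [29, 12, 30, 23, 42]
dequeue()->29, [12, 30, 23, 42]
enqueue(21) -> [12, 30, 23, 42, 21]

Final queue: [12, 30, 23, 42, 21]


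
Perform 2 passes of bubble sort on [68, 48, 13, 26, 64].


Initial: [68, 48, 13, 26, 64]
Pass 1: [48, 13, 26, 64, 68] (4 swaps)
Pass 2: [13, 26, 48, 64, 68] (2 swaps)

After 2 passes: [13, 26, 48, 64, 68]


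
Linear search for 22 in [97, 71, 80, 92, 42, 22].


i=0: 97!=22
i=1: 71!=22
i=2: 80!=22
i=3: 92!=22
i=4: 42!=22
i=5: 22==22 found!

Found at 5, 6 comps


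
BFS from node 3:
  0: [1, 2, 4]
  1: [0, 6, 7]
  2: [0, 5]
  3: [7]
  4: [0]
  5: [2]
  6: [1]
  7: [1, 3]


Visit 3, enqueue [7]
Visit 7, enqueue [1]
Visit 1, enqueue [0, 6]
Visit 0, enqueue [2, 4]
Visit 6, enqueue []
Visit 2, enqueue [5]
Visit 4, enqueue []
Visit 5, enqueue []

BFS order: [3, 7, 1, 0, 6, 2, 4, 5]


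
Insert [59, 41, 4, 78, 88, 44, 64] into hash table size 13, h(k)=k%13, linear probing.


Insert 59: h=7 -> slot 7
Insert 41: h=2 -> slot 2
Insert 4: h=4 -> slot 4
Insert 78: h=0 -> slot 0
Insert 88: h=10 -> slot 10
Insert 44: h=5 -> slot 5
Insert 64: h=12 -> slot 12

Table: [78, None, 41, None, 4, 44, None, 59, None, None, 88, None, 64]


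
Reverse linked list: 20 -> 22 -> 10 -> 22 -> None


Step 1: curr=20, set curr.next=prev(None) | reversed so far: 20
Step 2: curr=22, set curr.next=prev(20) | reversed so far: 22 -> 20
Step 3: curr=10, set curr.next=prev(22) | reversed so far: 10 -> 22 -> 20
Step 4: curr=22, set curr.next=prev(10) | reversed so far: 22 -> 10 -> 22 -> 20

22 -> 10 -> 22 -> 20 -> None


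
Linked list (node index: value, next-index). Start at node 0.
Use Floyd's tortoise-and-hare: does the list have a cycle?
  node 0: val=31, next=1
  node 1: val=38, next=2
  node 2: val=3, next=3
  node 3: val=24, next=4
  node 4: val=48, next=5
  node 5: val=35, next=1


Floyd's tortoise (slow, +1) and hare (fast, +2):
  init: slow=0, fast=0
  step 1: slow=1, fast=2
  step 2: slow=2, fast=4
  step 3: slow=3, fast=1
  step 4: slow=4, fast=3
  step 5: slow=5, fast=5
  slow == fast at node 5: cycle detected

Cycle: yes


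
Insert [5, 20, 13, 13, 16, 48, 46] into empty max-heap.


Insert 5: [5]
Insert 20: [20, 5]
Insert 13: [20, 5, 13]
Insert 13: [20, 13, 13, 5]
Insert 16: [20, 16, 13, 5, 13]
Insert 48: [48, 16, 20, 5, 13, 13]
Insert 46: [48, 16, 46, 5, 13, 13, 20]

Final heap: [48, 16, 46, 5, 13, 13, 20]


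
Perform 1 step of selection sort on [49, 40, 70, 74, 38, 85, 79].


Initial: [49, 40, 70, 74, 38, 85, 79]
Step 1: min=38 at 4
  Swap: [38, 40, 70, 74, 49, 85, 79]

After 1 step: [38, 40, 70, 74, 49, 85, 79]


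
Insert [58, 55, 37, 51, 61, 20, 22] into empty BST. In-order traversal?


Insert 58: root
Insert 55: L from 58
Insert 37: L from 58 -> L from 55
Insert 51: L from 58 -> L from 55 -> R from 37
Insert 61: R from 58
Insert 20: L from 58 -> L from 55 -> L from 37
Insert 22: L from 58 -> L from 55 -> L from 37 -> R from 20

In-order: [20, 22, 37, 51, 55, 58, 61]


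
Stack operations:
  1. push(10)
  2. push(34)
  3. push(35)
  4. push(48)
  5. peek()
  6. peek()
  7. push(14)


push(10) -> [10]
push(34) -> [10, 34]
push(35) -> [10, 34, 35]
push(48) -> [10, 34, 35, 48]
peek()->48
peek()->48
push(14) -> [10, 34, 35, 48, 14]

Final stack: [10, 34, 35, 48, 14]


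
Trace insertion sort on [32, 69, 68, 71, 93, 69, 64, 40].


Initial: [32, 69, 68, 71, 93, 69, 64, 40]
Insert 69: [32, 69, 68, 71, 93, 69, 64, 40]
Insert 68: [32, 68, 69, 71, 93, 69, 64, 40]
Insert 71: [32, 68, 69, 71, 93, 69, 64, 40]
Insert 93: [32, 68, 69, 71, 93, 69, 64, 40]
Insert 69: [32, 68, 69, 69, 71, 93, 64, 40]
Insert 64: [32, 64, 68, 69, 69, 71, 93, 40]
Insert 40: [32, 40, 64, 68, 69, 69, 71, 93]

Sorted: [32, 40, 64, 68, 69, 69, 71, 93]


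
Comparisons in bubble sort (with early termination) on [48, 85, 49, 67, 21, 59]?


Algorithm: bubble sort (with early termination)
Input: [48, 85, 49, 67, 21, 59]
Sorted: [21, 48, 49, 59, 67, 85]

15


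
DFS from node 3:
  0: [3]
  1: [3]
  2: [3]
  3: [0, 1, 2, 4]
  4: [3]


Visit 3, push [4, 2, 1, 0]
Visit 0, push []
Visit 1, push []
Visit 2, push []
Visit 4, push []

DFS order: [3, 0, 1, 2, 4]


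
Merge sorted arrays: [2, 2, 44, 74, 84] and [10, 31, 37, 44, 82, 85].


Take 2 from A
Take 2 from A
Take 10 from B
Take 31 from B
Take 37 from B
Take 44 from A
Take 44 from B
Take 74 from A
Take 82 from B
Take 84 from A

Merged: [2, 2, 10, 31, 37, 44, 44, 74, 82, 84, 85]


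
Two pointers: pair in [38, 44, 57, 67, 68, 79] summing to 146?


lo=0(38)+hi=5(79)=117
lo=1(44)+hi=5(79)=123
lo=2(57)+hi=5(79)=136
lo=3(67)+hi=5(79)=146

Yes: 67+79=146


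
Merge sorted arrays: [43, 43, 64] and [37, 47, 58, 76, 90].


Take 37 from B
Take 43 from A
Take 43 from A
Take 47 from B
Take 58 from B
Take 64 from A

Merged: [37, 43, 43, 47, 58, 64, 76, 90]


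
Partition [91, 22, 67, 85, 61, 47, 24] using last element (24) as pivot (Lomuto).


Pivot: 24
  22 <= 24: swap -> [22, 91, 67, 85, 61, 47, 24]
Place pivot at 1: [22, 24, 67, 85, 61, 47, 91]

Partitioned: [22, 24, 67, 85, 61, 47, 91]


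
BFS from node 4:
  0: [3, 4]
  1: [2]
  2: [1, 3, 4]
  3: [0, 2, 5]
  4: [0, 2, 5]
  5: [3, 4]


Visit 4, enqueue [0, 2, 5]
Visit 0, enqueue [3]
Visit 2, enqueue [1]
Visit 5, enqueue []
Visit 3, enqueue []
Visit 1, enqueue []

BFS order: [4, 0, 2, 5, 3, 1]


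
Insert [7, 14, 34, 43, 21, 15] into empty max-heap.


Insert 7: [7]
Insert 14: [14, 7]
Insert 34: [34, 7, 14]
Insert 43: [43, 34, 14, 7]
Insert 21: [43, 34, 14, 7, 21]
Insert 15: [43, 34, 15, 7, 21, 14]

Final heap: [43, 34, 15, 7, 21, 14]


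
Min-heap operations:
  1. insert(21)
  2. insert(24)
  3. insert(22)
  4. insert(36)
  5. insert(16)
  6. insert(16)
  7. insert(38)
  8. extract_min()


insert(21) -> [21]
insert(24) -> [21, 24]
insert(22) -> [21, 24, 22]
insert(36) -> [21, 24, 22, 36]
insert(16) -> [16, 21, 22, 36, 24]
insert(16) -> [16, 21, 16, 36, 24, 22]
insert(38) -> [16, 21, 16, 36, 24, 22, 38]
extract_min()->16, [16, 21, 22, 36, 24, 38]

Final heap: [16, 21, 22, 36, 24, 38]


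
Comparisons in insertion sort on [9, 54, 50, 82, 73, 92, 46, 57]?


Algorithm: insertion sort
Input: [9, 54, 50, 82, 73, 92, 46, 57]
Sorted: [9, 46, 50, 54, 57, 73, 82, 92]

17


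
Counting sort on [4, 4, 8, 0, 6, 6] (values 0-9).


Input: [4, 4, 8, 0, 6, 6]
Counts: [1, 0, 0, 0, 2, 0, 2, 0, 1, 0]

Sorted: [0, 4, 4, 6, 6, 8]


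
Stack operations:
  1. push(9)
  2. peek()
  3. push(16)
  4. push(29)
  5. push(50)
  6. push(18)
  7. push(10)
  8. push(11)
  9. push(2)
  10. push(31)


push(9) -> [9]
peek()->9
push(16) -> [9, 16]
push(29) -> [9, 16, 29]
push(50) -> [9, 16, 29, 50]
push(18) -> [9, 16, 29, 50, 18]
push(10) -> [9, 16, 29, 50, 18, 10]
push(11) -> [9, 16, 29, 50, 18, 10, 11]
push(2) -> [9, 16, 29, 50, 18, 10, 11, 2]
push(31) -> [9, 16, 29, 50, 18, 10, 11, 2, 31]

Final stack: [9, 16, 29, 50, 18, 10, 11, 2, 31]


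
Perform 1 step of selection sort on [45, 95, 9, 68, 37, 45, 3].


Initial: [45, 95, 9, 68, 37, 45, 3]
Step 1: min=3 at 6
  Swap: [3, 95, 9, 68, 37, 45, 45]

After 1 step: [3, 95, 9, 68, 37, 45, 45]


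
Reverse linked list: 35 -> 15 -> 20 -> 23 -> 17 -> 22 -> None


Step 1: curr=35, set curr.next=prev(None) | reversed so far: 35
Step 2: curr=15, set curr.next=prev(35) | reversed so far: 15 -> 35
Step 3: curr=20, set curr.next=prev(15) | reversed so far: 20 -> 15 -> 35
Step 4: curr=23, set curr.next=prev(20) | reversed so far: 23 -> 20 -> 15 -> 35
Step 5: curr=17, set curr.next=prev(23) | reversed so far: 17 -> 23 -> 20 -> 15 -> 35
Step 6: curr=22, set curr.next=prev(17) | reversed so far: 22 -> 17 -> 23 -> 20 -> 15 -> 35

22 -> 17 -> 23 -> 20 -> 15 -> 35 -> None


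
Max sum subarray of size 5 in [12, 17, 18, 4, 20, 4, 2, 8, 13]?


[0:5]: 71
[1:6]: 63
[2:7]: 48
[3:8]: 38
[4:9]: 47

Max: 71 at [0:5]


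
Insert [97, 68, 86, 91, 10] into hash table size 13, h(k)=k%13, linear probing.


Insert 97: h=6 -> slot 6
Insert 68: h=3 -> slot 3
Insert 86: h=8 -> slot 8
Insert 91: h=0 -> slot 0
Insert 10: h=10 -> slot 10

Table: [91, None, None, 68, None, None, 97, None, 86, None, 10, None, None]


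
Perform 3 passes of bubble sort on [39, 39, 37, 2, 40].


Initial: [39, 39, 37, 2, 40]
Pass 1: [39, 37, 2, 39, 40] (2 swaps)
Pass 2: [37, 2, 39, 39, 40] (2 swaps)
Pass 3: [2, 37, 39, 39, 40] (1 swaps)

After 3 passes: [2, 37, 39, 39, 40]


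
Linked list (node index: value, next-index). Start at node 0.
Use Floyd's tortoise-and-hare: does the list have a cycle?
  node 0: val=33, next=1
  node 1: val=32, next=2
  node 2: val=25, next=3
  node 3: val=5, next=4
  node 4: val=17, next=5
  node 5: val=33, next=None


Floyd's tortoise (slow, +1) and hare (fast, +2):
  init: slow=0, fast=0
  step 1: slow=1, fast=2
  step 2: slow=2, fast=4
  step 3: fast 4->5->None, no cycle

Cycle: no


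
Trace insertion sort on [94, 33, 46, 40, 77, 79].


Initial: [94, 33, 46, 40, 77, 79]
Insert 33: [33, 94, 46, 40, 77, 79]
Insert 46: [33, 46, 94, 40, 77, 79]
Insert 40: [33, 40, 46, 94, 77, 79]
Insert 77: [33, 40, 46, 77, 94, 79]
Insert 79: [33, 40, 46, 77, 79, 94]

Sorted: [33, 40, 46, 77, 79, 94]


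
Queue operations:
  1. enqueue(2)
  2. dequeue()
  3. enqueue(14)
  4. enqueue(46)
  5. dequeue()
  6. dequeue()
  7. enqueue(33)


enqueue(2) -> [2]
dequeue()->2, []
enqueue(14) -> [14]
enqueue(46) -> [14, 46]
dequeue()->14, [46]
dequeue()->46, []
enqueue(33) -> [33]

Final queue: [33]


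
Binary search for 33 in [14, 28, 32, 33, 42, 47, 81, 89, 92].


Step 1: lo=0, hi=8, mid=4, val=42
Step 2: lo=0, hi=3, mid=1, val=28
Step 3: lo=2, hi=3, mid=2, val=32
Step 4: lo=3, hi=3, mid=3, val=33

Found at index 3


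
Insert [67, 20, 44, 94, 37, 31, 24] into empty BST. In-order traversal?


Insert 67: root
Insert 20: L from 67
Insert 44: L from 67 -> R from 20
Insert 94: R from 67
Insert 37: L from 67 -> R from 20 -> L from 44
Insert 31: L from 67 -> R from 20 -> L from 44 -> L from 37
Insert 24: L from 67 -> R from 20 -> L from 44 -> L from 37 -> L from 31

In-order: [20, 24, 31, 37, 44, 67, 94]


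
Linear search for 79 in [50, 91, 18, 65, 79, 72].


i=0: 50!=79
i=1: 91!=79
i=2: 18!=79
i=3: 65!=79
i=4: 79==79 found!

Found at 4, 5 comps


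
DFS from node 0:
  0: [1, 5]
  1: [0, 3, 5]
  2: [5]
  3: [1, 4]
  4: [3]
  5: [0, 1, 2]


Visit 0, push [5, 1]
Visit 1, push [5, 3]
Visit 3, push [4]
Visit 4, push []
Visit 5, push [2]
Visit 2, push []

DFS order: [0, 1, 3, 4, 5, 2]


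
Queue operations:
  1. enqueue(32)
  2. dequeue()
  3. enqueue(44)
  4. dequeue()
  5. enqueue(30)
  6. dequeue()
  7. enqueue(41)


enqueue(32) -> [32]
dequeue()->32, []
enqueue(44) -> [44]
dequeue()->44, []
enqueue(30) -> [30]
dequeue()->30, []
enqueue(41) -> [41]

Final queue: [41]


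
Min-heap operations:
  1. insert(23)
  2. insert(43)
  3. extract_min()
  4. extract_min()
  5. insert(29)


insert(23) -> [23]
insert(43) -> [23, 43]
extract_min()->23, [43]
extract_min()->43, []
insert(29) -> [29]

Final heap: [29]


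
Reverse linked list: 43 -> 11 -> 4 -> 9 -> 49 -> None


Step 1: curr=43, set curr.next=prev(None) | reversed so far: 43
Step 2: curr=11, set curr.next=prev(43) | reversed so far: 11 -> 43
Step 3: curr=4, set curr.next=prev(11) | reversed so far: 4 -> 11 -> 43
Step 4: curr=9, set curr.next=prev(4) | reversed so far: 9 -> 4 -> 11 -> 43
Step 5: curr=49, set curr.next=prev(9) | reversed so far: 49 -> 9 -> 4 -> 11 -> 43

49 -> 9 -> 4 -> 11 -> 43 -> None


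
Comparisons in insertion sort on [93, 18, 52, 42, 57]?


Algorithm: insertion sort
Input: [93, 18, 52, 42, 57]
Sorted: [18, 42, 52, 57, 93]

8


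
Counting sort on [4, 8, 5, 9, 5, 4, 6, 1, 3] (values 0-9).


Input: [4, 8, 5, 9, 5, 4, 6, 1, 3]
Counts: [0, 1, 0, 1, 2, 2, 1, 0, 1, 1]

Sorted: [1, 3, 4, 4, 5, 5, 6, 8, 9]


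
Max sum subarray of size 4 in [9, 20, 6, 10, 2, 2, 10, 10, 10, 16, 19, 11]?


[0:4]: 45
[1:5]: 38
[2:6]: 20
[3:7]: 24
[4:8]: 24
[5:9]: 32
[6:10]: 46
[7:11]: 55
[8:12]: 56

Max: 56 at [8:12]


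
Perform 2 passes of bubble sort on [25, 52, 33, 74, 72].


Initial: [25, 52, 33, 74, 72]
Pass 1: [25, 33, 52, 72, 74] (2 swaps)
Pass 2: [25, 33, 52, 72, 74] (0 swaps)

After 2 passes: [25, 33, 52, 72, 74]


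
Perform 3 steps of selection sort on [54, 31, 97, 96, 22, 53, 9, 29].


Initial: [54, 31, 97, 96, 22, 53, 9, 29]
Step 1: min=9 at 6
  Swap: [9, 31, 97, 96, 22, 53, 54, 29]
Step 2: min=22 at 4
  Swap: [9, 22, 97, 96, 31, 53, 54, 29]
Step 3: min=29 at 7
  Swap: [9, 22, 29, 96, 31, 53, 54, 97]

After 3 steps: [9, 22, 29, 96, 31, 53, 54, 97]


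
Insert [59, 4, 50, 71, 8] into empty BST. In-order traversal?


Insert 59: root
Insert 4: L from 59
Insert 50: L from 59 -> R from 4
Insert 71: R from 59
Insert 8: L from 59 -> R from 4 -> L from 50

In-order: [4, 8, 50, 59, 71]


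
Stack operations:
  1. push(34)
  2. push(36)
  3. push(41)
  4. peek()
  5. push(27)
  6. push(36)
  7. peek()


push(34) -> [34]
push(36) -> [34, 36]
push(41) -> [34, 36, 41]
peek()->41
push(27) -> [34, 36, 41, 27]
push(36) -> [34, 36, 41, 27, 36]
peek()->36

Final stack: [34, 36, 41, 27, 36]


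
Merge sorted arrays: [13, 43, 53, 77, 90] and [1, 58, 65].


Take 1 from B
Take 13 from A
Take 43 from A
Take 53 from A
Take 58 from B
Take 65 from B

Merged: [1, 13, 43, 53, 58, 65, 77, 90]


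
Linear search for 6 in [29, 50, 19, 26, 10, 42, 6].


i=0: 29!=6
i=1: 50!=6
i=2: 19!=6
i=3: 26!=6
i=4: 10!=6
i=5: 42!=6
i=6: 6==6 found!

Found at 6, 7 comps


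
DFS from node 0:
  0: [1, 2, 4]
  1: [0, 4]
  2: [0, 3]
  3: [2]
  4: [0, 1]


Visit 0, push [4, 2, 1]
Visit 1, push [4]
Visit 4, push []
Visit 2, push [3]
Visit 3, push []

DFS order: [0, 1, 4, 2, 3]


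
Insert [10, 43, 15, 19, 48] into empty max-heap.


Insert 10: [10]
Insert 43: [43, 10]
Insert 15: [43, 10, 15]
Insert 19: [43, 19, 15, 10]
Insert 48: [48, 43, 15, 10, 19]

Final heap: [48, 43, 15, 10, 19]


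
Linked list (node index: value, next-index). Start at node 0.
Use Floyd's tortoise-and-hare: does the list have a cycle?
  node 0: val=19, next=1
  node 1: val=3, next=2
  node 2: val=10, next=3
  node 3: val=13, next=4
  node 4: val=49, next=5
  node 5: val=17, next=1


Floyd's tortoise (slow, +1) and hare (fast, +2):
  init: slow=0, fast=0
  step 1: slow=1, fast=2
  step 2: slow=2, fast=4
  step 3: slow=3, fast=1
  step 4: slow=4, fast=3
  step 5: slow=5, fast=5
  slow == fast at node 5: cycle detected

Cycle: yes


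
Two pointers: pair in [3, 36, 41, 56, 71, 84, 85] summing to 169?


lo=0(3)+hi=6(85)=88
lo=1(36)+hi=6(85)=121
lo=2(41)+hi=6(85)=126
lo=3(56)+hi=6(85)=141
lo=4(71)+hi=6(85)=156
lo=5(84)+hi=6(85)=169

Yes: 84+85=169


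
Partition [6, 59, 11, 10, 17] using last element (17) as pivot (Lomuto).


Pivot: 17
  6 <= 17: advance i (no swap)
  11 <= 17: swap -> [6, 11, 59, 10, 17]
  10 <= 17: swap -> [6, 11, 10, 59, 17]
Place pivot at 3: [6, 11, 10, 17, 59]

Partitioned: [6, 11, 10, 17, 59]


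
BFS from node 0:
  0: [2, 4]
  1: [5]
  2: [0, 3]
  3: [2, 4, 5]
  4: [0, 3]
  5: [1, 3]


Visit 0, enqueue [2, 4]
Visit 2, enqueue [3]
Visit 4, enqueue []
Visit 3, enqueue [5]
Visit 5, enqueue [1]
Visit 1, enqueue []

BFS order: [0, 2, 4, 3, 5, 1]


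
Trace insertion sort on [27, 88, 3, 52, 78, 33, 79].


Initial: [27, 88, 3, 52, 78, 33, 79]
Insert 88: [27, 88, 3, 52, 78, 33, 79]
Insert 3: [3, 27, 88, 52, 78, 33, 79]
Insert 52: [3, 27, 52, 88, 78, 33, 79]
Insert 78: [3, 27, 52, 78, 88, 33, 79]
Insert 33: [3, 27, 33, 52, 78, 88, 79]
Insert 79: [3, 27, 33, 52, 78, 79, 88]

Sorted: [3, 27, 33, 52, 78, 79, 88]


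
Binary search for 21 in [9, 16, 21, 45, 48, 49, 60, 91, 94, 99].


Step 1: lo=0, hi=9, mid=4, val=48
Step 2: lo=0, hi=3, mid=1, val=16
Step 3: lo=2, hi=3, mid=2, val=21

Found at index 2


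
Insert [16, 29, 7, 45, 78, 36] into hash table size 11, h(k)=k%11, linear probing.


Insert 16: h=5 -> slot 5
Insert 29: h=7 -> slot 7
Insert 7: h=7, 1 probes -> slot 8
Insert 45: h=1 -> slot 1
Insert 78: h=1, 1 probes -> slot 2
Insert 36: h=3 -> slot 3

Table: [None, 45, 78, 36, None, 16, None, 29, 7, None, None]


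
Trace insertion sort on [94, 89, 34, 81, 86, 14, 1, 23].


Initial: [94, 89, 34, 81, 86, 14, 1, 23]
Insert 89: [89, 94, 34, 81, 86, 14, 1, 23]
Insert 34: [34, 89, 94, 81, 86, 14, 1, 23]
Insert 81: [34, 81, 89, 94, 86, 14, 1, 23]
Insert 86: [34, 81, 86, 89, 94, 14, 1, 23]
Insert 14: [14, 34, 81, 86, 89, 94, 1, 23]
Insert 1: [1, 14, 34, 81, 86, 89, 94, 23]
Insert 23: [1, 14, 23, 34, 81, 86, 89, 94]

Sorted: [1, 14, 23, 34, 81, 86, 89, 94]


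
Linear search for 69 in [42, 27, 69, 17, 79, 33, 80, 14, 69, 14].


i=0: 42!=69
i=1: 27!=69
i=2: 69==69 found!

Found at 2, 3 comps


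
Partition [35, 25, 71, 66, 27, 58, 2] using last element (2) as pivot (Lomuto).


Pivot: 2
Place pivot at 0: [2, 25, 71, 66, 27, 58, 35]

Partitioned: [2, 25, 71, 66, 27, 58, 35]


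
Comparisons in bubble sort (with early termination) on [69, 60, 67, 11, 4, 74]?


Algorithm: bubble sort (with early termination)
Input: [69, 60, 67, 11, 4, 74]
Sorted: [4, 11, 60, 67, 69, 74]

15


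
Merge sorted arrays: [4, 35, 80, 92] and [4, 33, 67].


Take 4 from A
Take 4 from B
Take 33 from B
Take 35 from A
Take 67 from B

Merged: [4, 4, 33, 35, 67, 80, 92]


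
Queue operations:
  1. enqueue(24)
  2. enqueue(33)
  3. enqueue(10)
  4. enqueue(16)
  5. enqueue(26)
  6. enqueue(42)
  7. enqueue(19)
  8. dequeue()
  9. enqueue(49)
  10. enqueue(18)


enqueue(24) -> [24]
enqueue(33) -> [24, 33]
enqueue(10) -> [24, 33, 10]
enqueue(16) -> [24, 33, 10, 16]
enqueue(26) -> [24, 33, 10, 16, 26]
enqueue(42) -> [24, 33, 10, 16, 26, 42]
enqueue(19) -> [24, 33, 10, 16, 26, 42, 19]
dequeue()->24, [33, 10, 16, 26, 42, 19]
enqueue(49) -> [33, 10, 16, 26, 42, 19, 49]
enqueue(18) -> [33, 10, 16, 26, 42, 19, 49, 18]

Final queue: [33, 10, 16, 26, 42, 19, 49, 18]


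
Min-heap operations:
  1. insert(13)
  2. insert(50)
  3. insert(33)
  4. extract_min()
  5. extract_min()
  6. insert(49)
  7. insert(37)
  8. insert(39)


insert(13) -> [13]
insert(50) -> [13, 50]
insert(33) -> [13, 50, 33]
extract_min()->13, [33, 50]
extract_min()->33, [50]
insert(49) -> [49, 50]
insert(37) -> [37, 50, 49]
insert(39) -> [37, 39, 49, 50]

Final heap: [37, 39, 49, 50]


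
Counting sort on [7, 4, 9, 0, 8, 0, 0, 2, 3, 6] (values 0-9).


Input: [7, 4, 9, 0, 8, 0, 0, 2, 3, 6]
Counts: [3, 0, 1, 1, 1, 0, 1, 1, 1, 1]

Sorted: [0, 0, 0, 2, 3, 4, 6, 7, 8, 9]


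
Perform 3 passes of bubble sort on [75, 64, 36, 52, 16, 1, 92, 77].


Initial: [75, 64, 36, 52, 16, 1, 92, 77]
Pass 1: [64, 36, 52, 16, 1, 75, 77, 92] (6 swaps)
Pass 2: [36, 52, 16, 1, 64, 75, 77, 92] (4 swaps)
Pass 3: [36, 16, 1, 52, 64, 75, 77, 92] (2 swaps)

After 3 passes: [36, 16, 1, 52, 64, 75, 77, 92]


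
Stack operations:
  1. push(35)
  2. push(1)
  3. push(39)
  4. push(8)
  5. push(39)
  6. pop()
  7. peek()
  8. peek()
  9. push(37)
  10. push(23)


push(35) -> [35]
push(1) -> [35, 1]
push(39) -> [35, 1, 39]
push(8) -> [35, 1, 39, 8]
push(39) -> [35, 1, 39, 8, 39]
pop()->39, [35, 1, 39, 8]
peek()->8
peek()->8
push(37) -> [35, 1, 39, 8, 37]
push(23) -> [35, 1, 39, 8, 37, 23]

Final stack: [35, 1, 39, 8, 37, 23]


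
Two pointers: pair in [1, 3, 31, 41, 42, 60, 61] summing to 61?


lo=0(1)+hi=6(61)=62
lo=0(1)+hi=5(60)=61

Yes: 1+60=61


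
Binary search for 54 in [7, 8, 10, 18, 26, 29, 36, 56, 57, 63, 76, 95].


Step 1: lo=0, hi=11, mid=5, val=29
Step 2: lo=6, hi=11, mid=8, val=57
Step 3: lo=6, hi=7, mid=6, val=36
Step 4: lo=7, hi=7, mid=7, val=56

Not found


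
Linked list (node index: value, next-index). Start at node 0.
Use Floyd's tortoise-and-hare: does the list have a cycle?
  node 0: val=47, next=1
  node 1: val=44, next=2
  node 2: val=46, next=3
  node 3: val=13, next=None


Floyd's tortoise (slow, +1) and hare (fast, +2):
  init: slow=0, fast=0
  step 1: slow=1, fast=2
  step 2: fast 2->3->None, no cycle

Cycle: no


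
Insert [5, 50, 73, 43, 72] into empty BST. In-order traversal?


Insert 5: root
Insert 50: R from 5
Insert 73: R from 5 -> R from 50
Insert 43: R from 5 -> L from 50
Insert 72: R from 5 -> R from 50 -> L from 73

In-order: [5, 43, 50, 72, 73]


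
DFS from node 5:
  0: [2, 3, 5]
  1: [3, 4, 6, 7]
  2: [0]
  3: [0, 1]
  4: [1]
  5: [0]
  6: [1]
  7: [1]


Visit 5, push [0]
Visit 0, push [3, 2]
Visit 2, push []
Visit 3, push [1]
Visit 1, push [7, 6, 4]
Visit 4, push []
Visit 6, push []
Visit 7, push []

DFS order: [5, 0, 2, 3, 1, 4, 6, 7]


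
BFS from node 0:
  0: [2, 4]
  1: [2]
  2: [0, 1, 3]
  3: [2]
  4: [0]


Visit 0, enqueue [2, 4]
Visit 2, enqueue [1, 3]
Visit 4, enqueue []
Visit 1, enqueue []
Visit 3, enqueue []

BFS order: [0, 2, 4, 1, 3]


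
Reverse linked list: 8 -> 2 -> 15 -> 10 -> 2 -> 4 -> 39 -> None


Step 1: curr=8, set curr.next=prev(None) | reversed so far: 8
Step 2: curr=2, set curr.next=prev(8) | reversed so far: 2 -> 8
Step 3: curr=15, set curr.next=prev(2) | reversed so far: 15 -> 2 -> 8
Step 4: curr=10, set curr.next=prev(15) | reversed so far: 10 -> 15 -> 2 -> 8
Step 5: curr=2, set curr.next=prev(10) | reversed so far: 2 -> 10 -> 15 -> 2 -> 8
Step 6: curr=4, set curr.next=prev(2) | reversed so far: 4 -> 2 -> 10 -> 15 -> 2 -> 8
Step 7: curr=39, set curr.next=prev(4) | reversed so far: 39 -> 4 -> 2 -> 10 -> 15 -> 2 -> 8

39 -> 4 -> 2 -> 10 -> 15 -> 2 -> 8 -> None


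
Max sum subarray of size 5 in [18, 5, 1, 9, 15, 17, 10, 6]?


[0:5]: 48
[1:6]: 47
[2:7]: 52
[3:8]: 57

Max: 57 at [3:8]


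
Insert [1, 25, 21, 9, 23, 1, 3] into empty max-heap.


Insert 1: [1]
Insert 25: [25, 1]
Insert 21: [25, 1, 21]
Insert 9: [25, 9, 21, 1]
Insert 23: [25, 23, 21, 1, 9]
Insert 1: [25, 23, 21, 1, 9, 1]
Insert 3: [25, 23, 21, 1, 9, 1, 3]

Final heap: [25, 23, 21, 1, 9, 1, 3]


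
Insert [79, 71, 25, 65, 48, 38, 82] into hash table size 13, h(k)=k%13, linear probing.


Insert 79: h=1 -> slot 1
Insert 71: h=6 -> slot 6
Insert 25: h=12 -> slot 12
Insert 65: h=0 -> slot 0
Insert 48: h=9 -> slot 9
Insert 38: h=12, 3 probes -> slot 2
Insert 82: h=4 -> slot 4

Table: [65, 79, 38, None, 82, None, 71, None, None, 48, None, None, 25]


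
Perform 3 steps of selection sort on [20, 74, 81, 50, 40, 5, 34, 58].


Initial: [20, 74, 81, 50, 40, 5, 34, 58]
Step 1: min=5 at 5
  Swap: [5, 74, 81, 50, 40, 20, 34, 58]
Step 2: min=20 at 5
  Swap: [5, 20, 81, 50, 40, 74, 34, 58]
Step 3: min=34 at 6
  Swap: [5, 20, 34, 50, 40, 74, 81, 58]

After 3 steps: [5, 20, 34, 50, 40, 74, 81, 58]


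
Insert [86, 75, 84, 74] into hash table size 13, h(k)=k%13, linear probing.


Insert 86: h=8 -> slot 8
Insert 75: h=10 -> slot 10
Insert 84: h=6 -> slot 6
Insert 74: h=9 -> slot 9

Table: [None, None, None, None, None, None, 84, None, 86, 74, 75, None, None]


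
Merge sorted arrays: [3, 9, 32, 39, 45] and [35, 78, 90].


Take 3 from A
Take 9 from A
Take 32 from A
Take 35 from B
Take 39 from A
Take 45 from A

Merged: [3, 9, 32, 35, 39, 45, 78, 90]


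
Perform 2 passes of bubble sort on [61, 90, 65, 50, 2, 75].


Initial: [61, 90, 65, 50, 2, 75]
Pass 1: [61, 65, 50, 2, 75, 90] (4 swaps)
Pass 2: [61, 50, 2, 65, 75, 90] (2 swaps)

After 2 passes: [61, 50, 2, 65, 75, 90]


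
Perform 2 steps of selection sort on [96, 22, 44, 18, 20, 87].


Initial: [96, 22, 44, 18, 20, 87]
Step 1: min=18 at 3
  Swap: [18, 22, 44, 96, 20, 87]
Step 2: min=20 at 4
  Swap: [18, 20, 44, 96, 22, 87]

After 2 steps: [18, 20, 44, 96, 22, 87]


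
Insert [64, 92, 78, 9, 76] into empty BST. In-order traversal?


Insert 64: root
Insert 92: R from 64
Insert 78: R from 64 -> L from 92
Insert 9: L from 64
Insert 76: R from 64 -> L from 92 -> L from 78

In-order: [9, 64, 76, 78, 92]


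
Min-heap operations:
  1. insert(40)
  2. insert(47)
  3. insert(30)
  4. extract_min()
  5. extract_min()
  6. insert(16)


insert(40) -> [40]
insert(47) -> [40, 47]
insert(30) -> [30, 47, 40]
extract_min()->30, [40, 47]
extract_min()->40, [47]
insert(16) -> [16, 47]

Final heap: [16, 47]


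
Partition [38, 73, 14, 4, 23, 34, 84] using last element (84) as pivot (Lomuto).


Pivot: 84
  38 <= 84: advance i (no swap)
  73 <= 84: advance i (no swap)
  14 <= 84: advance i (no swap)
  4 <= 84: advance i (no swap)
  23 <= 84: advance i (no swap)
  34 <= 84: advance i (no swap)
Place pivot at 6: [38, 73, 14, 4, 23, 34, 84]

Partitioned: [38, 73, 14, 4, 23, 34, 84]


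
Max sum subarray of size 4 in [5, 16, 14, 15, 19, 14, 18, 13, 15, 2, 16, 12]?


[0:4]: 50
[1:5]: 64
[2:6]: 62
[3:7]: 66
[4:8]: 64
[5:9]: 60
[6:10]: 48
[7:11]: 46
[8:12]: 45

Max: 66 at [3:7]


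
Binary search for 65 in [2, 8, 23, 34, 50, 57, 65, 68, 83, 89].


Step 1: lo=0, hi=9, mid=4, val=50
Step 2: lo=5, hi=9, mid=7, val=68
Step 3: lo=5, hi=6, mid=5, val=57
Step 4: lo=6, hi=6, mid=6, val=65

Found at index 6


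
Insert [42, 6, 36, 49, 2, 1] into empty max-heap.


Insert 42: [42]
Insert 6: [42, 6]
Insert 36: [42, 6, 36]
Insert 49: [49, 42, 36, 6]
Insert 2: [49, 42, 36, 6, 2]
Insert 1: [49, 42, 36, 6, 2, 1]

Final heap: [49, 42, 36, 6, 2, 1]


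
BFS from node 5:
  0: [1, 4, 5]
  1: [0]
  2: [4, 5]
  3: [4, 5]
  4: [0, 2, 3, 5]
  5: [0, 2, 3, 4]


Visit 5, enqueue [0, 2, 3, 4]
Visit 0, enqueue [1]
Visit 2, enqueue []
Visit 3, enqueue []
Visit 4, enqueue []
Visit 1, enqueue []

BFS order: [5, 0, 2, 3, 4, 1]


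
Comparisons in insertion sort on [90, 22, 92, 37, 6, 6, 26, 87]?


Algorithm: insertion sort
Input: [90, 22, 92, 37, 6, 6, 26, 87]
Sorted: [6, 6, 22, 26, 37, 87, 90, 92]

21


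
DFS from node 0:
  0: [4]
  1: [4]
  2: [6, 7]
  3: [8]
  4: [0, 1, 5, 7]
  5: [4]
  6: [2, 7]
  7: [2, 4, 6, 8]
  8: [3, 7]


Visit 0, push [4]
Visit 4, push [7, 5, 1]
Visit 1, push []
Visit 5, push []
Visit 7, push [8, 6, 2]
Visit 2, push [6]
Visit 6, push []
Visit 8, push [3]
Visit 3, push []

DFS order: [0, 4, 1, 5, 7, 2, 6, 8, 3]


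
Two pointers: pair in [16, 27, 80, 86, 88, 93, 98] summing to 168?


lo=0(16)+hi=6(98)=114
lo=1(27)+hi=6(98)=125
lo=2(80)+hi=6(98)=178
lo=2(80)+hi=5(93)=173
lo=2(80)+hi=4(88)=168

Yes: 80+88=168


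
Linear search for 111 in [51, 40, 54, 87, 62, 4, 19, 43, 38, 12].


i=0: 51!=111
i=1: 40!=111
i=2: 54!=111
i=3: 87!=111
i=4: 62!=111
i=5: 4!=111
i=6: 19!=111
i=7: 43!=111
i=8: 38!=111
i=9: 12!=111

Not found, 10 comps


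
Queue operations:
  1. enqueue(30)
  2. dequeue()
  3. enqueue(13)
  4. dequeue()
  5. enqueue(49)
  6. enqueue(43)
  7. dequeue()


enqueue(30) -> [30]
dequeue()->30, []
enqueue(13) -> [13]
dequeue()->13, []
enqueue(49) -> [49]
enqueue(43) -> [49, 43]
dequeue()->49, [43]

Final queue: [43]


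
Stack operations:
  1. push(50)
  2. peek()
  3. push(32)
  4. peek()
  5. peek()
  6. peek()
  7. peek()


push(50) -> [50]
peek()->50
push(32) -> [50, 32]
peek()->32
peek()->32
peek()->32
peek()->32

Final stack: [50, 32]


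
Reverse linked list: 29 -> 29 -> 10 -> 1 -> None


Step 1: curr=29, set curr.next=prev(None) | reversed so far: 29
Step 2: curr=29, set curr.next=prev(29) | reversed so far: 29 -> 29
Step 3: curr=10, set curr.next=prev(29) | reversed so far: 10 -> 29 -> 29
Step 4: curr=1, set curr.next=prev(10) | reversed so far: 1 -> 10 -> 29 -> 29

1 -> 10 -> 29 -> 29 -> None


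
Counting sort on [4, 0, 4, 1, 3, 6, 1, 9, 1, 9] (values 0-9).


Input: [4, 0, 4, 1, 3, 6, 1, 9, 1, 9]
Counts: [1, 3, 0, 1, 2, 0, 1, 0, 0, 2]

Sorted: [0, 1, 1, 1, 3, 4, 4, 6, 9, 9]


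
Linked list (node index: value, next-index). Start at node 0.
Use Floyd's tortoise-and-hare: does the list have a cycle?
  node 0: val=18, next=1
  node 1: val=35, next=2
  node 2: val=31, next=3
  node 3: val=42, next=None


Floyd's tortoise (slow, +1) and hare (fast, +2):
  init: slow=0, fast=0
  step 1: slow=1, fast=2
  step 2: fast 2->3->None, no cycle

Cycle: no


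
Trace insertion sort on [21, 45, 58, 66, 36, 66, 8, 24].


Initial: [21, 45, 58, 66, 36, 66, 8, 24]
Insert 45: [21, 45, 58, 66, 36, 66, 8, 24]
Insert 58: [21, 45, 58, 66, 36, 66, 8, 24]
Insert 66: [21, 45, 58, 66, 36, 66, 8, 24]
Insert 36: [21, 36, 45, 58, 66, 66, 8, 24]
Insert 66: [21, 36, 45, 58, 66, 66, 8, 24]
Insert 8: [8, 21, 36, 45, 58, 66, 66, 24]
Insert 24: [8, 21, 24, 36, 45, 58, 66, 66]

Sorted: [8, 21, 24, 36, 45, 58, 66, 66]


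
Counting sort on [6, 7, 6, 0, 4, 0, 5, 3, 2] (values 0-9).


Input: [6, 7, 6, 0, 4, 0, 5, 3, 2]
Counts: [2, 0, 1, 1, 1, 1, 2, 1, 0, 0]

Sorted: [0, 0, 2, 3, 4, 5, 6, 6, 7]


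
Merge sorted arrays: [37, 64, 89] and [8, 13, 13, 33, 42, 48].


Take 8 from B
Take 13 from B
Take 13 from B
Take 33 from B
Take 37 from A
Take 42 from B
Take 48 from B

Merged: [8, 13, 13, 33, 37, 42, 48, 64, 89]


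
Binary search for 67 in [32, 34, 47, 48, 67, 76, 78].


Step 1: lo=0, hi=6, mid=3, val=48
Step 2: lo=4, hi=6, mid=5, val=76
Step 3: lo=4, hi=4, mid=4, val=67

Found at index 4


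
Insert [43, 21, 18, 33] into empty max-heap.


Insert 43: [43]
Insert 21: [43, 21]
Insert 18: [43, 21, 18]
Insert 33: [43, 33, 18, 21]

Final heap: [43, 33, 18, 21]


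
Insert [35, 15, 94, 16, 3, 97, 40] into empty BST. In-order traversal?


Insert 35: root
Insert 15: L from 35
Insert 94: R from 35
Insert 16: L from 35 -> R from 15
Insert 3: L from 35 -> L from 15
Insert 97: R from 35 -> R from 94
Insert 40: R from 35 -> L from 94

In-order: [3, 15, 16, 35, 40, 94, 97]


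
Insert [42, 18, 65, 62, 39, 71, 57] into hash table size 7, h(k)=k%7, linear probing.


Insert 42: h=0 -> slot 0
Insert 18: h=4 -> slot 4
Insert 65: h=2 -> slot 2
Insert 62: h=6 -> slot 6
Insert 39: h=4, 1 probes -> slot 5
Insert 71: h=1 -> slot 1
Insert 57: h=1, 2 probes -> slot 3

Table: [42, 71, 65, 57, 18, 39, 62]


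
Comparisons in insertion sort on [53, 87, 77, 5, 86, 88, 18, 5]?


Algorithm: insertion sort
Input: [53, 87, 77, 5, 86, 88, 18, 5]
Sorted: [5, 5, 18, 53, 77, 86, 87, 88]

22


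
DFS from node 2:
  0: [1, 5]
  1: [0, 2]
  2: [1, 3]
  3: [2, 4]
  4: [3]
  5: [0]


Visit 2, push [3, 1]
Visit 1, push [0]
Visit 0, push [5]
Visit 5, push []
Visit 3, push [4]
Visit 4, push []

DFS order: [2, 1, 0, 5, 3, 4]


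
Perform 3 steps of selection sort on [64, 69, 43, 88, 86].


Initial: [64, 69, 43, 88, 86]
Step 1: min=43 at 2
  Swap: [43, 69, 64, 88, 86]
Step 2: min=64 at 2
  Swap: [43, 64, 69, 88, 86]
Step 3: min=69 at 2
  Swap: [43, 64, 69, 88, 86]

After 3 steps: [43, 64, 69, 88, 86]


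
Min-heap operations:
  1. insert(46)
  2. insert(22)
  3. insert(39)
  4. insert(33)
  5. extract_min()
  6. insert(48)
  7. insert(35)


insert(46) -> [46]
insert(22) -> [22, 46]
insert(39) -> [22, 46, 39]
insert(33) -> [22, 33, 39, 46]
extract_min()->22, [33, 46, 39]
insert(48) -> [33, 46, 39, 48]
insert(35) -> [33, 35, 39, 48, 46]

Final heap: [33, 35, 39, 48, 46]


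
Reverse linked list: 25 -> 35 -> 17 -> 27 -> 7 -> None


Step 1: curr=25, set curr.next=prev(None) | reversed so far: 25
Step 2: curr=35, set curr.next=prev(25) | reversed so far: 35 -> 25
Step 3: curr=17, set curr.next=prev(35) | reversed so far: 17 -> 35 -> 25
Step 4: curr=27, set curr.next=prev(17) | reversed so far: 27 -> 17 -> 35 -> 25
Step 5: curr=7, set curr.next=prev(27) | reversed so far: 7 -> 27 -> 17 -> 35 -> 25

7 -> 27 -> 17 -> 35 -> 25 -> None


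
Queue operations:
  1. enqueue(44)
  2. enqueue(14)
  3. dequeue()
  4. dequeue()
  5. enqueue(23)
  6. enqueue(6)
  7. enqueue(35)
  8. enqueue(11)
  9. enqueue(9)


enqueue(44) -> [44]
enqueue(14) -> [44, 14]
dequeue()->44, [14]
dequeue()->14, []
enqueue(23) -> [23]
enqueue(6) -> [23, 6]
enqueue(35) -> [23, 6, 35]
enqueue(11) -> [23, 6, 35, 11]
enqueue(9) -> [23, 6, 35, 11, 9]

Final queue: [23, 6, 35, 11, 9]


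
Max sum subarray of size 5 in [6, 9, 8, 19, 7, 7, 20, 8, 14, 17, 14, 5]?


[0:5]: 49
[1:6]: 50
[2:7]: 61
[3:8]: 61
[4:9]: 56
[5:10]: 66
[6:11]: 73
[7:12]: 58

Max: 73 at [6:11]


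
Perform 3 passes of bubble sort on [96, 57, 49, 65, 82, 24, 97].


Initial: [96, 57, 49, 65, 82, 24, 97]
Pass 1: [57, 49, 65, 82, 24, 96, 97] (5 swaps)
Pass 2: [49, 57, 65, 24, 82, 96, 97] (2 swaps)
Pass 3: [49, 57, 24, 65, 82, 96, 97] (1 swaps)

After 3 passes: [49, 57, 24, 65, 82, 96, 97]


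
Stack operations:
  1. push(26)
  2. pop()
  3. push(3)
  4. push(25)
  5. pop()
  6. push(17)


push(26) -> [26]
pop()->26, []
push(3) -> [3]
push(25) -> [3, 25]
pop()->25, [3]
push(17) -> [3, 17]

Final stack: [3, 17]


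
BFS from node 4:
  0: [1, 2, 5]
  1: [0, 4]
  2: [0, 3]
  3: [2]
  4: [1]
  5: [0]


Visit 4, enqueue [1]
Visit 1, enqueue [0]
Visit 0, enqueue [2, 5]
Visit 2, enqueue [3]
Visit 5, enqueue []
Visit 3, enqueue []

BFS order: [4, 1, 0, 2, 5, 3]


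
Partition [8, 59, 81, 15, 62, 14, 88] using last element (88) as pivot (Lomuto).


Pivot: 88
  8 <= 88: advance i (no swap)
  59 <= 88: advance i (no swap)
  81 <= 88: advance i (no swap)
  15 <= 88: advance i (no swap)
  62 <= 88: advance i (no swap)
  14 <= 88: advance i (no swap)
Place pivot at 6: [8, 59, 81, 15, 62, 14, 88]

Partitioned: [8, 59, 81, 15, 62, 14, 88]


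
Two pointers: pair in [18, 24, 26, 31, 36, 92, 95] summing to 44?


lo=0(18)+hi=6(95)=113
lo=0(18)+hi=5(92)=110
lo=0(18)+hi=4(36)=54
lo=0(18)+hi=3(31)=49
lo=0(18)+hi=2(26)=44

Yes: 18+26=44


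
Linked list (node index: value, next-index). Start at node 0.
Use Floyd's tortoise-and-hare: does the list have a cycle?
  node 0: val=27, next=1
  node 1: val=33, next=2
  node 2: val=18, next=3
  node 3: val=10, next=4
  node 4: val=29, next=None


Floyd's tortoise (slow, +1) and hare (fast, +2):
  init: slow=0, fast=0
  step 1: slow=1, fast=2
  step 2: slow=2, fast=4
  step 3: fast -> None, no cycle

Cycle: no


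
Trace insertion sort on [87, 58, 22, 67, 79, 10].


Initial: [87, 58, 22, 67, 79, 10]
Insert 58: [58, 87, 22, 67, 79, 10]
Insert 22: [22, 58, 87, 67, 79, 10]
Insert 67: [22, 58, 67, 87, 79, 10]
Insert 79: [22, 58, 67, 79, 87, 10]
Insert 10: [10, 22, 58, 67, 79, 87]

Sorted: [10, 22, 58, 67, 79, 87]


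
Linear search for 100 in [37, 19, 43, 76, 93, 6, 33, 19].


i=0: 37!=100
i=1: 19!=100
i=2: 43!=100
i=3: 76!=100
i=4: 93!=100
i=5: 6!=100
i=6: 33!=100
i=7: 19!=100

Not found, 8 comps


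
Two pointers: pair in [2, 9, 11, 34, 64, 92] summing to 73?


lo=0(2)+hi=5(92)=94
lo=0(2)+hi=4(64)=66
lo=1(9)+hi=4(64)=73

Yes: 9+64=73


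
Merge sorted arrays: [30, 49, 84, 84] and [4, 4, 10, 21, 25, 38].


Take 4 from B
Take 4 from B
Take 10 from B
Take 21 from B
Take 25 from B
Take 30 from A
Take 38 from B

Merged: [4, 4, 10, 21, 25, 30, 38, 49, 84, 84]


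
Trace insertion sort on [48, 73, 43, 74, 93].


Initial: [48, 73, 43, 74, 93]
Insert 73: [48, 73, 43, 74, 93]
Insert 43: [43, 48, 73, 74, 93]
Insert 74: [43, 48, 73, 74, 93]
Insert 93: [43, 48, 73, 74, 93]

Sorted: [43, 48, 73, 74, 93]


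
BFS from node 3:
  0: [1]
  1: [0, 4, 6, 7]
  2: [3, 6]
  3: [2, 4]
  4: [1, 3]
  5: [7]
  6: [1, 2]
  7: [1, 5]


Visit 3, enqueue [2, 4]
Visit 2, enqueue [6]
Visit 4, enqueue [1]
Visit 6, enqueue []
Visit 1, enqueue [0, 7]
Visit 0, enqueue []
Visit 7, enqueue [5]
Visit 5, enqueue []

BFS order: [3, 2, 4, 6, 1, 0, 7, 5]


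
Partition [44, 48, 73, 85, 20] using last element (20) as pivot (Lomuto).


Pivot: 20
Place pivot at 0: [20, 48, 73, 85, 44]

Partitioned: [20, 48, 73, 85, 44]


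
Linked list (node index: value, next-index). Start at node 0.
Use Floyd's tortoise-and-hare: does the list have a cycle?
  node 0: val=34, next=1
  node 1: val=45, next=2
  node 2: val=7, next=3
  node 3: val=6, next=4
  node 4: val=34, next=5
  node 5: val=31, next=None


Floyd's tortoise (slow, +1) and hare (fast, +2):
  init: slow=0, fast=0
  step 1: slow=1, fast=2
  step 2: slow=2, fast=4
  step 3: fast 4->5->None, no cycle

Cycle: no
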